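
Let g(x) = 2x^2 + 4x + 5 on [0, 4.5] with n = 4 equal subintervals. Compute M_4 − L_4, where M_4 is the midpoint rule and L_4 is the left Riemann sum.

M_4 = 122.80078125.
L_4 = 92.7421875.
M_4 − L_4 = 30.05859375.

30.05859375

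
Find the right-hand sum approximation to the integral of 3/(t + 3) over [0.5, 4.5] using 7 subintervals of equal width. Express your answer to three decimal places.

2.161

Δt = (4.5 − 0.5)/7 = 4/7.
Right endpoints: 15/14, 23/14, 31/14, 39/14, 47/14, 55/14, 4.5.
f(15/14) = 14/19, f(23/14) = 42/65, f(31/14) = 42/73, f(39/14) = 14/27, f(47/14) = 42/89, f(55/14) = 42/97, f(4.5) = 0.4.
Sum = Δt · [f(15/14) + f(23/14) + f(31/14) + ...].
Sum ≈ 2.161.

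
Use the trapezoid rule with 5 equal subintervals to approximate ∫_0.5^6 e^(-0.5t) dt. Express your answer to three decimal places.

Δt = (6 − 0.5)/5 = 1.1.
f(0.5) ≈ 0.779, f(1.6) ≈ 0.449, f(2.7) ≈ 0.259, f(3.8) ≈ 0.150, f(4.9) ≈ 0.086, f(6) ≈ 0.050.
T_5 = (Δt/2)·[f(t_0) + 2f(t_1) + ... + 2f(t_{4}) + f(t_5)].
Sum ≈ 1.495.

1.495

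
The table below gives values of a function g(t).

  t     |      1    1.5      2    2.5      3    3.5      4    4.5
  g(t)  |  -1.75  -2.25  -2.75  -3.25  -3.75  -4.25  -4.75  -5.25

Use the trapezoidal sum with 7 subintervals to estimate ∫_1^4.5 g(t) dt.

Δt = 0.5.
T_7 = (0.5/2)·[(-1.75) + 2·(-2.25) + 2·(-2.75) + 2·(-3.25) + 2·(-3.75) + 2·(-4.25) + 2·(-4.75) + (-5.25)] = -12.25.

-12.25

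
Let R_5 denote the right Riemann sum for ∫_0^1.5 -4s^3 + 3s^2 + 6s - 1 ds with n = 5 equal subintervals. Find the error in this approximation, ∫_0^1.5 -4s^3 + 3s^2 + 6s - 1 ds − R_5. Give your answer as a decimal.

Exact integral: ∫_0^1.5 f(s) ds = 3.5625.
R_5 = 3.765.
Error = 3.5625 − 3.765 = -0.2025.

-0.2025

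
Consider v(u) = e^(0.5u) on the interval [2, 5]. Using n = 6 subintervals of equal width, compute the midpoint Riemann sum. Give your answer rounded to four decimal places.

18.8792

Δu = (5 − 2)/6 = 0.5.
Midpoints: 2.25, 2.75, 3.25, 3.75, 4.25, 4.75.
v(2.25) ≈ 3.0802, v(2.75) ≈ 3.9551, v(3.25) ≈ 5.0784, v(3.75) ≈ 6.5208, v(4.25) ≈ 8.3729, v(4.75) ≈ 10.7510.
Sum = Δu · [v(2.25) + v(2.75) + v(3.25) + ...].
Sum ≈ 18.8792.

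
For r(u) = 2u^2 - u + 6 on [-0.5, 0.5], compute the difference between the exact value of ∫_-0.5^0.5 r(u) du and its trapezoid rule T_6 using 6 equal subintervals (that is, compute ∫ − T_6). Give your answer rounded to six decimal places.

-0.009259

Exact integral: ∫_-0.5^0.5 r(u) du ≈ 6.16666667.
T_6 ≈ 6.17592593.
Error ≈ 6.16666667 − 6.17592593 ≈ -0.009259.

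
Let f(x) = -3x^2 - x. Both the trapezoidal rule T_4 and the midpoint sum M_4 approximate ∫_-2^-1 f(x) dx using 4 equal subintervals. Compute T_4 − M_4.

-0.046875

T_4 = -5.53125.
M_4 = -5.484375.
T_4 − M_4 = -0.046875.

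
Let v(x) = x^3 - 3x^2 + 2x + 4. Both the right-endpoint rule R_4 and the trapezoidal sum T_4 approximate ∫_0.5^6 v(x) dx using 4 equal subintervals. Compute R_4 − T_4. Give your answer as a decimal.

82.2421875

R_4 ≈ 259.7998047.
T_4 ≈ 177.5576172.
R_4 − T_4 = 82.2421875.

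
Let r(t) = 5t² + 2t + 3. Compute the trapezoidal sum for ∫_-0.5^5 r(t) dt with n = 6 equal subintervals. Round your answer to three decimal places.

Δt = (5 − (-0.5))/6 = 11/12.
r(-0.5) = 3.25, r(5/12) = 677/144, r(4/3) = 131/9, r(2.25) = 32.8125, r(19/6) = 2141/36, r(49/12) = 13613/144, r(5) = 138.
T_6 = (Δt/2)·[r(t_0) + 2r(t_1) + ... + 2r(t_{5}) + r(t_6)].
Sum ≈ 253.643.

253.643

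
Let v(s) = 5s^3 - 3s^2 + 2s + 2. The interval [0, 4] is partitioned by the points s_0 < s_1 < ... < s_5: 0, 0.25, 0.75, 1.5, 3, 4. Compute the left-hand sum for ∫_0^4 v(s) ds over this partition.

Subinterval widths: 0.25, 0.5, 0.75, 1.5, 1.
Left endpoints: 0, 0.25, 0.75, 1.5, 3.
v(0) = 2, v(0.25) = 2.390625, v(0.75) = 3.921875, v(1.5) = 15.125, v(3) = 116.
Sum = Σ Δs_i · v(s_i).
Sum = 143.32421875.

143.32421875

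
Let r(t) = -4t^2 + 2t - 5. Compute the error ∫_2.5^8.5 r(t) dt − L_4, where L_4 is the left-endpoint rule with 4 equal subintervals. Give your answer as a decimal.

Exact integral: ∫_2.5^8.5 r(t) dt = -762.
L_4 = -582.
Error = -762 − (-582) = -180.

-180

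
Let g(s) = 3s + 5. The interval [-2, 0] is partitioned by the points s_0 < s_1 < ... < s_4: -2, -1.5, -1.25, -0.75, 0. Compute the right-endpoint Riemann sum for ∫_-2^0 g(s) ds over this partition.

5.6875

Subinterval widths: 0.5, 0.25, 0.5, 0.75.
Right endpoints: -1.5, -1.25, -0.75, 0.
g(-1.5) = 0.5, g(-1.25) = 1.25, g(-0.75) = 2.75, g(0) = 5.
Sum = Σ Δs_i · g(s_i).
Sum = 5.6875.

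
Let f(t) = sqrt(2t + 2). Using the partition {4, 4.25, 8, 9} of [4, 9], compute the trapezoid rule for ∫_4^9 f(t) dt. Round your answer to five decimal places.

19.18837

Subinterval widths: 0.25, 3.75, 1.
f(4) ≈ 3.16228, f(4.25) ≈ 3.24037, f(8) ≈ 4.24264, f(9) ≈ 4.47214.
On each subinterval the trapezoid contributes (Δt_i/2)·[f(t_{i-1}) + f(t_i)].
Sum ≈ 19.18837.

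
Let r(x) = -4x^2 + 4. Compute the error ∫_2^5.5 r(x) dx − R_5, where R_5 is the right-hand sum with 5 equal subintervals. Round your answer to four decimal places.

Exact integral: ∫_2^5.5 r(x) dx ≈ -197.166667.
R_5 = -235.06.
Error ≈ -197.166667 − (-235.06) ≈ 37.8933.

37.8933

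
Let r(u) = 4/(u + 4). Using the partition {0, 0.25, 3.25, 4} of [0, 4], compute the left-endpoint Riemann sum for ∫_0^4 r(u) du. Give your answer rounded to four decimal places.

3.4873

Subinterval widths: 0.25, 3, 0.75.
Left endpoints: 0, 0.25, 3.25.
r(0) = 1, r(0.25) = 16/17, r(3.25) = 16/29.
Sum = Σ Δu_i · r(u_i).
Sum ≈ 3.4873.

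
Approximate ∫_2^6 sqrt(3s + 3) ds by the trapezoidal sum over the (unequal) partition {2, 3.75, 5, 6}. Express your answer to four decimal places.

Subinterval widths: 1.75, 1.25, 1.
f(2) ≈ 3.0000, f(3.75) ≈ 3.7749, f(5) ≈ 4.2426, f(6) ≈ 4.5826.
On each subinterval the trapezoid contributes (Δs_i/2)·[f(s_{i-1}) + f(s_i)].
Sum ≈ 15.3516.

15.3516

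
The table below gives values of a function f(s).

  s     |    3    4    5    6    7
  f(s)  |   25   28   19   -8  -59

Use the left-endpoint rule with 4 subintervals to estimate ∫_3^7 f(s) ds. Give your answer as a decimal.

64

Δs = 1.
Sum = 1·[25 + 28 + 19 + (-8)] = 64.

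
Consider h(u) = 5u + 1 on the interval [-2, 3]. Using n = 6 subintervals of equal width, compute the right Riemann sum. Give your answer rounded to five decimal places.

27.91667

Δu = (3 − (-2))/6 = 5/6.
Right endpoints: -7/6, -1/3, 0.5, 4/3, 13/6, 3.
h(-7/6) = -29/6, h(-1/3) = -2/3, h(0.5) = 3.5, h(4/3) = 23/3, h(13/6) = 71/6, h(3) = 16.
Sum = Δu · [h(-7/6) + h(-1/3) + h(0.5) + ...].
Sum ≈ 27.91667.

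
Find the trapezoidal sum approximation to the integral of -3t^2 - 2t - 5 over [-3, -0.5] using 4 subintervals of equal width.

Δt = (-0.5 − (-3))/4 = 0.625.
f(-3) = -26, f(-2.375) = -17.171875, f(-1.75) = -10.6875, f(-1.125) = -6.546875, f(-0.5) = -4.75.
T_4 = (Δt/2)·[f(t_0) + 2f(t_1) + 2f(t_2) + 2f(t_3) + f(t_4)].
Sum = -31.11328125.

-31.11328125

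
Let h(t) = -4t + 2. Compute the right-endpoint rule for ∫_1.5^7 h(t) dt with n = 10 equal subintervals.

Δt = (7 − 1.5)/10 = 0.55.
Right endpoints: 2.05, 2.6, 3.15, 3.7, 4.25, 4.8, 5.35, 5.9, 6.45, 7.
h(2.05) = -6.2, h(2.6) = -8.4, h(3.15) = -10.6, h(3.7) = -12.8, h(4.25) = -15, h(4.8) = -17.2, h(5.35) = -19.4, h(5.9) = -21.6, h(6.45) = -23.8, h(7) = -26.
Sum = Δt · [h(2.05) + h(2.6) + h(3.15) + ...].
Sum = -88.55.

-88.55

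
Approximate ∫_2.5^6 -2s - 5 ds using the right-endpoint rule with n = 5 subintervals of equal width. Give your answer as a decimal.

Δs = (6 − 2.5)/5 = 0.7.
Right endpoints: 3.2, 3.9, 4.6, 5.3, 6.
f(3.2) = -11.4, f(3.9) = -12.8, f(4.6) = -14.2, f(5.3) = -15.6, f(6) = -17.
Sum = Δs · [f(3.2) + f(3.9) + f(4.6) + f(5.3) + f(6)].
Sum = -49.7.

-49.7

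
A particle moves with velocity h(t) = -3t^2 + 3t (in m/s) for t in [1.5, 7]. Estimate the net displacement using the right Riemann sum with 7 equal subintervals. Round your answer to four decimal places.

-319.8138

Δt = (7 − 1.5)/7 = 11/14.
Right endpoints: 16/7, 43/14, 27/7, 65/14, 38/7, 87/14, 7.
h(16/7) = -432/49, h(43/14) = -3741/196, h(27/7) = -1620/49, h(65/14) = -9945/196, h(38/7) = -3534/49, h(87/14) = -19053/196, h(7) = -126.
Sum = Δt · [h(16/7) + h(43/14) + h(27/7) + ...].
Sum ≈ -319.8138.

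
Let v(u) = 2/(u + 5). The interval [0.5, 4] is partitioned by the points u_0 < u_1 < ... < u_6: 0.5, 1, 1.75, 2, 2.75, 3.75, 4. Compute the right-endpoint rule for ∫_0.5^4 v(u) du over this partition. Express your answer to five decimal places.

Subinterval widths: 0.5, 0.75, 0.25, 0.75, 1, 0.25.
Right endpoints: 1, 1.75, 2, 2.75, 3.75, 4.
v(1) = 1/3, v(1.75) = 8/27, v(2) = 2/7, v(2.75) = 8/31, v(3.75) = 8/35, v(4) = 2/9.
Sum = Σ Δu_i · v(u_i).
Sum ≈ 0.93799.

0.93799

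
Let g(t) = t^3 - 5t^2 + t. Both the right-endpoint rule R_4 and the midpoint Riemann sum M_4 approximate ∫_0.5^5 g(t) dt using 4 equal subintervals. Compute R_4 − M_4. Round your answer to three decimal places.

R_4 ≈ -33.26660.
M_4 ≈ -41.05811.
R_4 − M_4 ≈ 7.792.

7.792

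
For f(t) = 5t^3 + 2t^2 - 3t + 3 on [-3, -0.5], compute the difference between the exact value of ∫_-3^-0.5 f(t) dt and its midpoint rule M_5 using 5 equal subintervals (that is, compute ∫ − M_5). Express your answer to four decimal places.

Exact integral: ∫_-3^-0.5 f(t) dt ≈ -62.630208.
M_5 = -61.3671875.
Error ≈ -62.630208 − (-61.3671875) ≈ -1.2630.

-1.2630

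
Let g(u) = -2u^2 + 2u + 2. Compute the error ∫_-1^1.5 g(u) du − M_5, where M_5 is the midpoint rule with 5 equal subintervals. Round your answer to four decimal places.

Exact integral: ∫_-1^1.5 g(u) du ≈ 3.333333.
M_5 = 3.4375.
Error ≈ 3.333333 − 3.4375 ≈ -0.1042.

-0.1042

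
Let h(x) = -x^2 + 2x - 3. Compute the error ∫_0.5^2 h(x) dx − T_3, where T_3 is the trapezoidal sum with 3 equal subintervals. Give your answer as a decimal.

0.0625

Exact integral: ∫_0.5^2 h(x) dx = -3.375.
T_3 = -3.4375.
Error = -3.375 − (-3.4375) = 0.0625.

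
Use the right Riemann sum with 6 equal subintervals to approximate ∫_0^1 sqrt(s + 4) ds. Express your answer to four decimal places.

2.1398

Δs = (1 − 0)/6 = 1/6.
Right endpoints: 1/6, 1/3, 0.5, 2/3, 5/6, 1.
f(1/6) ≈ 2.0412, f(1/3) ≈ 2.0817, f(0.5) ≈ 2.1213, f(2/3) ≈ 2.1602, f(5/6) ≈ 2.1985, f(1) ≈ 2.2361.
Sum = Δs · [f(1/6) + f(1/3) + f(0.5) + ...].
Sum ≈ 2.1398.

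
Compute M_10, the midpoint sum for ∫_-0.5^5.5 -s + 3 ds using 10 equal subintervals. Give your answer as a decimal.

3

Δs = (5.5 − (-0.5))/10 = 0.6.
Midpoints: -0.2, 0.4, 1, 1.6, 2.2, 2.8, 3.4, 4, 4.6, 5.2.
f(-0.2) = 3.2, f(0.4) = 2.6, f(1) = 2, f(1.6) = 1.4, f(2.2) = 0.8, f(2.8) = 0.2, f(3.4) = -0.4, f(4) = -1, f(4.6) = -1.6, f(5.2) = -2.2.
Sum = Δs · [f(-0.2) + f(0.4) + f(1) + ...].
Sum = 3.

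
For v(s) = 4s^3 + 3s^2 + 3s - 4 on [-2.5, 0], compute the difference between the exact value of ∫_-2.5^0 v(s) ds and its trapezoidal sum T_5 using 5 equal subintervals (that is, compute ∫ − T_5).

1.25

Exact integral: ∫_-2.5^0 v(s) ds = -42.8125.
T_5 = -44.0625.
Error = -42.8125 − (-44.0625) = 1.25.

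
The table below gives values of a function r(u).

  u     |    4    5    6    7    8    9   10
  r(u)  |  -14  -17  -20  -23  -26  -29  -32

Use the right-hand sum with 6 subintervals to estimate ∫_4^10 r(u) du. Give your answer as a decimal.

-147

Δu = 1.
Sum = 1·[(-17) + (-20) + (-23) + (-26) + (-29) + (-32)] = -147.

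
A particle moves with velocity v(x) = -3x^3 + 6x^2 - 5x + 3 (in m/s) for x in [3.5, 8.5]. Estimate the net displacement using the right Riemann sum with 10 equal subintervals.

-3149.6875

Δx = (8.5 − 3.5)/10 = 0.5.
Right endpoints: 4, 4.5, 5, 5.5, 6, 6.5, 7, 7.5, 8, 8.5.
v(4) = -113, v(4.5) = -171.375, v(5) = -247, v(5.5) = -342.125, v(6) = -459, v(6.5) = -599.875, v(7) = -767, v(7.5) = -962.625, v(8) = -1189, v(8.5) = -1448.375.
Sum = Δx · [v(4) + v(4.5) + v(5) + ...].
Sum = -3149.6875.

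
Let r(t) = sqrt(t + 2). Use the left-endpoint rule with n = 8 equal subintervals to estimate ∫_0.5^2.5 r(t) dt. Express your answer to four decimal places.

3.6608

Δt = (2.5 − 0.5)/8 = 0.25.
Left endpoints: 0.5, 0.75, 1, 1.25, 1.5, 1.75, 2, 2.25.
r(0.5) ≈ 1.5811, r(0.75) ≈ 1.6583, r(1) ≈ 1.7321, r(1.25) ≈ 1.8028, r(1.5) ≈ 1.8708, r(1.75) ≈ 1.9365, r(2) ≈ 2.0000, r(2.25) ≈ 2.0616.
Sum = Δt · [r(0.5) + r(0.75) + r(1) + ...].
Sum ≈ 3.6608.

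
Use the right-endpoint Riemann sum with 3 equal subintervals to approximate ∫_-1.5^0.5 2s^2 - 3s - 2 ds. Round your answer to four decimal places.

-1.7037

Δs = (0.5 − (-1.5))/3 = 2/3.
Right endpoints: -5/6, -1/6, 0.5.
f(-5/6) = 17/9, f(-1/6) = -13/9, f(0.5) = -3.
Sum = Δs · [f(-5/6) + f(-1/6) + f(0.5)].
Sum ≈ -1.7037.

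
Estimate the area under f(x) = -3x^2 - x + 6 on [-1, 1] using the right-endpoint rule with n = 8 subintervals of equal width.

9.6875

Δx = (1 − (-1))/8 = 0.25.
Right endpoints: -0.75, -0.5, -0.25, 0, 0.25, 0.5, 0.75, 1.
f(-0.75) = 5.0625, f(-0.5) = 5.75, f(-0.25) = 6.0625, f(0) = 6, f(0.25) = 5.5625, f(0.5) = 4.75, f(0.75) = 3.5625, f(1) = 2.
Sum = Δx · [f(-0.75) + f(-0.5) + f(-0.25) + ...].
Sum = 9.6875.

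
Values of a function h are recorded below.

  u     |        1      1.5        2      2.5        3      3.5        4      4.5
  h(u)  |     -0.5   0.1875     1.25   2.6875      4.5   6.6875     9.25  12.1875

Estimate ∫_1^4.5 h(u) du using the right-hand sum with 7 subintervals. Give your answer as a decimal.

Δu = 0.5.
Sum = 0.5·[0.1875 + 1.25 + 2.6875 + 4.5 + 6.6875 + 9.25 + 12.1875] = 18.375.

18.375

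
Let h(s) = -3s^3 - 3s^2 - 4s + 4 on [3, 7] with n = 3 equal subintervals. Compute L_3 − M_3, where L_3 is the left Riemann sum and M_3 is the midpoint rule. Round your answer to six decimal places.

L_3 ≈ -1454.22222222.
M_3 ≈ -2091.55555556.
L_3 − M_3 ≈ 637.333333.

637.333333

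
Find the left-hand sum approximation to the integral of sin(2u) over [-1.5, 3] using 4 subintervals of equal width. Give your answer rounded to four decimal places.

Δu = (3 − (-1.5))/4 = 1.125.
Left endpoints: -1.5, -0.375, 0.75, 1.875.
f(-1.5) ≈ -0.1411, f(-0.375) ≈ -0.6816, f(0.75) ≈ 0.9975, f(1.875) ≈ -0.5716.
Sum = Δu · [f(-1.5) + f(-0.375) + f(0.75) + f(1.875)].
Sum ≈ -0.4464.

-0.4464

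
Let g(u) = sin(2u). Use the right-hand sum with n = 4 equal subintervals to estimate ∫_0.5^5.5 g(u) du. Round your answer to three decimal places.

-1.040

Δu = (5.5 − 0.5)/4 = 1.25.
Right endpoints: 1.75, 3, 4.25, 5.5.
g(1.75) ≈ -0.351, g(3) ≈ -0.279, g(4.25) ≈ 0.798, g(5.5) ≈ -1.000.
Sum = Δu · [g(1.75) + g(3) + g(4.25) + g(5.5)].
Sum ≈ -1.040.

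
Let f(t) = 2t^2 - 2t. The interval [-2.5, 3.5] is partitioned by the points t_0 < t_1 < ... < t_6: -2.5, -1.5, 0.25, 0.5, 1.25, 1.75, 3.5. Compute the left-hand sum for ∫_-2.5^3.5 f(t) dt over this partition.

35.0625

Subinterval widths: 1, 1.75, 0.25, 0.75, 0.5, 1.75.
Left endpoints: -2.5, -1.5, 0.25, 0.5, 1.25, 1.75.
f(-2.5) = 17.5, f(-1.5) = 7.5, f(0.25) = -0.375, f(0.5) = -0.5, f(1.25) = 0.625, f(1.75) = 2.625.
Sum = Σ Δt_i · f(t_i).
Sum = 35.0625.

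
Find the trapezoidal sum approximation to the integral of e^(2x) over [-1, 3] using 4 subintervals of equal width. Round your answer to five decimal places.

264.76927

Δx = (3 − (-1))/4 = 1.
f(-1) ≈ 0.13534, f(0) ≈ 1.00000, f(1) ≈ 7.38906, f(2) ≈ 54.59815, f(3) ≈ 403.42879.
T_4 = (Δx/2)·[f(x_0) + 2f(x_1) + 2f(x_2) + 2f(x_3) + f(x_4)].
Sum ≈ 264.76927.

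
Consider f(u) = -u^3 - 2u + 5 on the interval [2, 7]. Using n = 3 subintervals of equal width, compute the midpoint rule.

-600.625

Δu = (7 − 2)/3 = 5/3.
Midpoints: 17/6, 4.5, 37/6.
f(17/6) = -5057/216, f(4.5) = -95.125, f(37/6) = -52237/216.
Sum = Δu · [f(17/6) + f(4.5) + f(37/6)].
Sum = -600.625.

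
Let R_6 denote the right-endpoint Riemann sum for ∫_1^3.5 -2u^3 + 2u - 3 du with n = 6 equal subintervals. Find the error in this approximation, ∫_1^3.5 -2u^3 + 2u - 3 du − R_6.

17.3828125

Exact integral: ∫_1^3.5 f(u) du = -70.78125.
R_6 = -88.1640625.
Error = -70.78125 − (-88.1640625) = 17.3828125.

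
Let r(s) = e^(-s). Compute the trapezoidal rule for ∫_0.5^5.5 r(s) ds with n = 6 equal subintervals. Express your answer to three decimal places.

0.637

Δs = (5.5 − 0.5)/6 = 5/6.
r(0.5) ≈ 0.607, r(4/3) ≈ 0.264, r(13/6) ≈ 0.115, r(3) ≈ 0.050, r(23/6) ≈ 0.022, r(14/3) ≈ 0.009, r(5.5) ≈ 0.004.
T_6 = (Δs/2)·[r(s_0) + 2r(s_1) + ... + 2r(s_{5}) + r(s_6)].
Sum ≈ 0.637.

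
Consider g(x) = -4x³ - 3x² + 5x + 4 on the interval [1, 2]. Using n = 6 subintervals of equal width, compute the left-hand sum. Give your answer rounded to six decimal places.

Δx = (2 − 1)/6 = 1/6.
Left endpoints: 1, 7/6, 4/3, 1.5, 5/3, 11/6.
g(1) = 2, g(7/6) = -65/108, g(4/3) = -112/27, g(1.5) = -8.75, g(5/3) = -392/27, g(11/6) = -2329/108.
Sum = Δx · [g(1) + g(7/6) + g(4/3) + ...].
Sum ≈ -7.930556.

-7.930556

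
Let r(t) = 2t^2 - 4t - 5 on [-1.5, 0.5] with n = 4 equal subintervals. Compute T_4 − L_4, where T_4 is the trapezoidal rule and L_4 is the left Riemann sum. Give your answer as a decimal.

T_4 = -3.5.
L_4 = -0.5.
T_4 − L_4 = -3.

-3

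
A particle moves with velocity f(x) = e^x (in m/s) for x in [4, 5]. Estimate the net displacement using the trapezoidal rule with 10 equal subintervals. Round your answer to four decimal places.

93.8932

Δx = (5 − 4)/10 = 0.1.
f(4) ≈ 54.5982, f(4.1) ≈ 60.3403, f(4.2) ≈ 66.6863, f(4.3) ≈ 73.6998, f(4.4) ≈ 81.4509, f(4.5) ≈ 90.0171, f(4.6) ≈ 99.4843, f(4.7) ≈ 109.9472, f(4.8) ≈ 121.5104, f(4.9) ≈ 134.2898, f(5) ≈ 148.4132.
T_10 = (Δx/2)·[f(x_0) + 2f(x_1) + ... + 2f(x_{9}) + f(x_10)].
Sum ≈ 93.8932.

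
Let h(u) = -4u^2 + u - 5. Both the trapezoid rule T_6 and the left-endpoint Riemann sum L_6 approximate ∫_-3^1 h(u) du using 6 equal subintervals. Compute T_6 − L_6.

12

T_6 ≈ -62.518519.
L_6 ≈ -74.518519.
T_6 − L_6 = 12.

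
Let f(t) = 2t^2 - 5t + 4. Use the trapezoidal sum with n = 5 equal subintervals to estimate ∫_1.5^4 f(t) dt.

Δt = (4 − 1.5)/5 = 0.5.
f(1.5) = 1, f(2) = 2, f(2.5) = 4, f(3) = 7, f(3.5) = 11, f(4) = 16.
T_5 = (Δt/2)·[f(t_0) + 2f(t_1) + ... + 2f(t_{4}) + f(t_5)].
Sum = 16.25.

16.25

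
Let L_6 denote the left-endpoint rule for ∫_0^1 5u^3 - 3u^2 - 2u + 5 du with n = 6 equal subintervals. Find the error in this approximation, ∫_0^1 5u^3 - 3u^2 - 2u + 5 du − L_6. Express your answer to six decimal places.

-0.020833

Exact integral: ∫_0^1 f(u) du = 4.25.
L_6 ≈ 4.27083333.
Error ≈ 4.25 − 4.27083333 ≈ -0.020833.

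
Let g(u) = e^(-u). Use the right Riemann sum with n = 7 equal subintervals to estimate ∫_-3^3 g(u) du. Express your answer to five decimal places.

Δu = (3 − (-3))/7 = 6/7.
Right endpoints: -15/7, -9/7, -3/7, 3/7, 9/7, 15/7, 3.
g(-15/7) ≈ 8.52376, g(-9/7) ≈ 3.61725, g(-3/7) ≈ 1.53506, g(3/7) ≈ 0.65144, g(9/7) ≈ 0.27645, g(15/7) ≈ 0.11732, g(3) ≈ 0.04979.
Sum = Δu · [g(-15/7) + g(-9/7) + g(-3/7) + ...].
Sum ≈ 12.66092.

12.66092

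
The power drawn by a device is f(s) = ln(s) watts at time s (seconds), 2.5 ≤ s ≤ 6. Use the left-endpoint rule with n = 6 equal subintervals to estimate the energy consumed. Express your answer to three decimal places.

4.698

Δs = (6 − 2.5)/6 = 7/12.
Left endpoints: 2.5, 37/12, 11/3, 4.25, 29/6, 65/12.
f(2.5) ≈ 0.916, f(37/12) ≈ 1.126, f(11/3) ≈ 1.299, f(4.25) ≈ 1.447, f(29/6) ≈ 1.576, f(65/12) ≈ 1.689.
Sum = Δs · [f(2.5) + f(37/12) + f(11/3) + ...].
Sum ≈ 4.698.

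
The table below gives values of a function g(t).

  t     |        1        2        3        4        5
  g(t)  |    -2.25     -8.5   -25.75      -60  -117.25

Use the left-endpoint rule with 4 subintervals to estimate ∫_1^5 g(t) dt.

Δt = 1.
Sum = 1·[(-2.25) + (-8.5) + (-25.75) + (-60)] = -96.5.

-96.5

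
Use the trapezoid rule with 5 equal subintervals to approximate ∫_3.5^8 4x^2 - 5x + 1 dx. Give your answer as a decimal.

503.055

Δx = (8 − 3.5)/5 = 0.9.
f(3.5) = 32.5, f(4.4) = 56.44, f(5.3) = 86.86, f(6.2) = 123.76, f(7.1) = 167.14, f(8) = 217.
T_5 = (Δx/2)·[f(x_0) + 2f(x_1) + ... + 2f(x_{4}) + f(x_5)].
Sum = 503.055.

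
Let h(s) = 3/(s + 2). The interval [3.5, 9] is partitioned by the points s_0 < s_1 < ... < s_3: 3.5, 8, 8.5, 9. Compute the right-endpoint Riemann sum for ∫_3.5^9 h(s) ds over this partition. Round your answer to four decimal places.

Subinterval widths: 4.5, 0.5, 0.5.
Right endpoints: 8, 8.5, 9.
h(8) = 0.3, h(8.5) = 2/7, h(9) = 3/11.
Sum = Σ Δs_i · h(s_i).
Sum ≈ 1.6292.

1.6292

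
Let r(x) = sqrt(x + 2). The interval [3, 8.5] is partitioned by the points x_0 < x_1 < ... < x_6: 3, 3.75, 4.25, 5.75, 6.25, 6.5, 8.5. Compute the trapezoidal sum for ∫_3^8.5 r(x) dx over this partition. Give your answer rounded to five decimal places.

15.21849

Subinterval widths: 0.75, 0.5, 1.5, 0.5, 0.25, 2.
r(3) ≈ 2.23607, r(3.75) ≈ 2.39792, r(4.25) ≈ 2.50000, r(5.75) ≈ 2.78388, r(6.25) ≈ 2.87228, r(6.5) ≈ 2.91548, r(8.5) ≈ 3.24037.
On each subinterval the trapezoid contributes (Δx_i/2)·[r(x_{i-1}) + r(x_i)].
Sum ≈ 15.21849.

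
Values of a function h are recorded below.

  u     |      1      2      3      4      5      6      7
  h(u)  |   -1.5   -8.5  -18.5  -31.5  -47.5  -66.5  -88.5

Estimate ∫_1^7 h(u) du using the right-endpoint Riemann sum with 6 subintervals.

-261

Δu = 1.
Sum = 1·[(-8.5) + (-18.5) + (-31.5) + (-47.5) + (-66.5) + (-88.5)] = -261.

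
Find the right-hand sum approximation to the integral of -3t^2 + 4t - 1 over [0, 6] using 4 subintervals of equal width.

-219.75

Δt = (6 − 0)/4 = 1.5.
Right endpoints: 1.5, 3, 4.5, 6.
f(1.5) = -1.75, f(3) = -16, f(4.5) = -43.75, f(6) = -85.
Sum = Δt · [f(1.5) + f(3) + f(4.5) + f(6)].
Sum = -219.75.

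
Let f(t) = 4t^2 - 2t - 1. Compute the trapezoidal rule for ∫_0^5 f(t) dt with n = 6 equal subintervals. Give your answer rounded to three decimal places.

138.981

Δt = (5 − 0)/6 = 5/6.
f(0) = -1, f(5/6) = 1/9, f(5/3) = 61/9, f(2.5) = 19, f(10/3) = 331/9, f(25/6) = 541/9, f(5) = 89.
T_6 = (Δt/2)·[f(t_0) + 2f(t_1) + ... + 2f(t_{5}) + f(t_6)].
Sum ≈ 138.981.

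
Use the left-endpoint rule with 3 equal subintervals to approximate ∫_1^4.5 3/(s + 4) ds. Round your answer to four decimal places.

Δs = (4.5 − 1)/3 = 7/6.
Left endpoints: 1, 13/6, 10/3.
f(1) = 0.6, f(13/6) = 18/37, f(10/3) = 9/22.
Sum = Δs · [f(1) + f(13/6) + f(10/3)].
Sum ≈ 1.7448.

1.7448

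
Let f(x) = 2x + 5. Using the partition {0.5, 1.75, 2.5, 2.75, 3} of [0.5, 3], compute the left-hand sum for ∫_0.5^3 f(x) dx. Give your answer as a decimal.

Subinterval widths: 1.25, 0.75, 0.25, 0.25.
Left endpoints: 0.5, 1.75, 2.5, 2.75.
f(0.5) = 6, f(1.75) = 8.5, f(2.5) = 10, f(2.75) = 10.5.
Sum = Σ Δx_i · f(x_i).
Sum = 19.

19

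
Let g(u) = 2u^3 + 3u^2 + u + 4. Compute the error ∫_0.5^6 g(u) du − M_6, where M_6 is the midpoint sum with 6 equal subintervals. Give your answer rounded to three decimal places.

Exact integral: ∫_0.5^6 g(u) du = 903.71875.
M_6 ≈ 895.05339.
Error ≈ 903.71875 − 895.05339 ≈ 8.665.

8.665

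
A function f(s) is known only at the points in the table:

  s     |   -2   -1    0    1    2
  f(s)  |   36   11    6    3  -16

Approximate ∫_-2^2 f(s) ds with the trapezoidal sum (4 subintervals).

30

Δs = 1.
T_4 = (1/2)·[36 + 2·11 + 2·6 + 2·3 + (-16)] = 30.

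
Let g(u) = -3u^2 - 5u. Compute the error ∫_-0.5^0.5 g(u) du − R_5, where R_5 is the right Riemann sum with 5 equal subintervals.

Exact integral: ∫_-0.5^0.5 g(u) du = -0.25.
R_5 = -0.77.
Error = -0.25 − (-0.77) = 0.52.

0.52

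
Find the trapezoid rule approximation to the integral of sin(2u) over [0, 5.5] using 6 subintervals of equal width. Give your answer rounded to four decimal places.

0.3499

Δu = (5.5 − 0)/6 = 11/12.
f(0) ≈ 0.0000, f(11/12) ≈ 0.9657, f(11/6) ≈ -0.5013, f(2.75) ≈ -0.7055, f(11/3) ≈ 0.8675, f(55/12) ≈ 0.2553, f(5.5) ≈ -1.0000.
T_6 = (Δu/2)·[f(u_0) + 2f(u_1) + ... + 2f(u_{5}) + f(u_6)].
Sum ≈ 0.3499.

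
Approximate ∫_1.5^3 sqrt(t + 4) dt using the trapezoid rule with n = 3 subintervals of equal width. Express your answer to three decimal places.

3.747

Δt = (3 − 1.5)/3 = 0.5.
f(1.5) ≈ 2.345, f(2) ≈ 2.449, f(2.5) ≈ 2.550, f(3) ≈ 2.646.
T_3 = (Δt/2)·[f(t_0) + 2f(t_1) + 2f(t_2) + f(t_3)].
Sum ≈ 3.747.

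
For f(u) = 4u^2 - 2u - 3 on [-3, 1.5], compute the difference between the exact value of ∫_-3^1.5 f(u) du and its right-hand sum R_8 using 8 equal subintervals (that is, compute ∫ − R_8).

9.17578125

Exact integral: ∫_-3^1.5 f(u) du = 33.75.
R_8 = 24.57421875.
Error = 33.75 − 24.57421875 = 9.17578125.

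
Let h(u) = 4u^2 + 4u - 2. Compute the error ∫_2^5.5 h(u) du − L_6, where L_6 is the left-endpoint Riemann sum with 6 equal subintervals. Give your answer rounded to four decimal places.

33.9144

Exact integral: ∫_2^5.5 h(u) du ≈ 256.666667.
L_6 ≈ 222.752315.
Error ≈ 256.666667 − 222.752315 ≈ 33.9144.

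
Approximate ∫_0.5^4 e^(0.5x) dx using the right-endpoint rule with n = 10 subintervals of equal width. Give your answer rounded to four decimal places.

13.3096

Δx = (4 − 0.5)/10 = 0.35.
Right endpoints: 0.85, 1.2, 1.55, 1.9, 2.25, 2.6, 2.95, 3.3, 3.65, 4.
f(0.85) ≈ 1.5296, f(1.2) ≈ 1.8221, f(1.55) ≈ 2.1706, f(1.9) ≈ 2.5857, f(2.25) ≈ 3.0802, f(2.6) ≈ 3.6693, f(2.95) ≈ 4.3710, f(3.3) ≈ 5.2070, f(3.65) ≈ 6.2028, f(4) ≈ 7.3891.
Sum = Δx · [f(0.85) + f(1.2) + f(1.55) + ...].
Sum ≈ 13.3096.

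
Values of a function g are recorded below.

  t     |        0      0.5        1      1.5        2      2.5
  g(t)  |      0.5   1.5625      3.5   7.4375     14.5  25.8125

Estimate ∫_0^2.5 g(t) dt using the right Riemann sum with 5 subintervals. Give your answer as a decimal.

26.40625

Δt = 0.5.
Sum = 0.5·[1.5625 + 3.5 + 7.4375 + 14.5 + 25.8125] = 26.40625.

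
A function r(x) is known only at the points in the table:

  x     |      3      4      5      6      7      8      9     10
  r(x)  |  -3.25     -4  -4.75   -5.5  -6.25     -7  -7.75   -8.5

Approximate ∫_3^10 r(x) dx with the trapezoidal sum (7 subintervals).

Δx = 1.
T_7 = (1/2)·[(-3.25) + 2·(-4) + 2·(-4.75) + 2·(-5.5) + 2·(-6.25) + 2·(-7) + 2·(-7.75) + (-8.5)] = -41.125.

-41.125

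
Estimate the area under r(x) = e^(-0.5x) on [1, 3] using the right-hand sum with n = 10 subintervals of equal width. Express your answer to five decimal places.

Δx = (3 − 1)/10 = 0.2.
Right endpoints: 1.2, 1.4, 1.6, 1.8, 2, 2.2, 2.4, 2.6, 2.8, 3.
r(1.2) ≈ 0.54881, r(1.4) ≈ 0.49659, r(1.6) ≈ 0.44933, r(1.8) ≈ 0.40657, r(2) ≈ 0.36788, r(2.2) ≈ 0.33287, r(2.4) ≈ 0.30119, r(2.6) ≈ 0.27253, r(2.8) ≈ 0.24660, r(3) ≈ 0.22313.
Sum = Δx · [r(1.2) + r(1.4) + r(1.6) + ...].
Sum ≈ 0.72910.

0.72910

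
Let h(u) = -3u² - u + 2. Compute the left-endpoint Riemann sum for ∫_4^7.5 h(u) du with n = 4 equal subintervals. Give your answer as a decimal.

-317.98046875

Δu = (7.5 − 4)/4 = 0.875.
Left endpoints: 4, 4.875, 5.75, 6.625.
h(4) = -50, h(4.875) = -74.171875, h(5.75) = -102.9375, h(6.625) = -136.296875.
Sum = Δu · [h(4) + h(4.875) + h(5.75) + h(6.625)].
Sum = -317.98046875.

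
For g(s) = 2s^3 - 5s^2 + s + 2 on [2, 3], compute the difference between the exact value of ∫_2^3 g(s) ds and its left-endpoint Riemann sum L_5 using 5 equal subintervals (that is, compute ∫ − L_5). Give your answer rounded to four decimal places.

1.3333

Exact integral: ∫_2^3 g(s) ds ≈ 5.333333.
L_5 = 4.
Error ≈ 5.333333 − 4 ≈ 1.3333.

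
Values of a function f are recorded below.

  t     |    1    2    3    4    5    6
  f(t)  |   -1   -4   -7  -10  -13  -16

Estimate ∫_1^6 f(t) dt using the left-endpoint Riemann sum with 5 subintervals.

-35

Δt = 1.
Sum = 1·[(-1) + (-4) + (-7) + (-10) + (-13)] = -35.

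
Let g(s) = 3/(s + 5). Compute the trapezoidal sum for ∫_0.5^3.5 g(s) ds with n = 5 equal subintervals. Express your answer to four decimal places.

Δs = (3.5 − 0.5)/5 = 0.6.
g(0.5) = 6/11, g(1.1) = 30/61, g(1.7) = 30/67, g(2.3) = 30/73, g(2.9) = 30/79, g(3.5) = 6/17.
T_5 = (Δs/2)·[g(s_0) + 2g(s_1) + ... + 2g(s_{4}) + g(s_5)].
Sum ≈ 1.3077.

1.3077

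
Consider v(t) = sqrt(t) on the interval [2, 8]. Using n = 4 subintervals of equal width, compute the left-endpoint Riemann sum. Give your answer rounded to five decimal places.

Δt = (8 − 2)/4 = 1.5.
Left endpoints: 2, 3.5, 5, 6.5.
v(2) ≈ 1.41421, v(3.5) ≈ 1.87083, v(5) ≈ 2.23607, v(6.5) ≈ 2.54951.
Sum = Δt · [v(2) + v(3.5) + v(5) + v(6.5)].
Sum ≈ 12.10593.

12.10593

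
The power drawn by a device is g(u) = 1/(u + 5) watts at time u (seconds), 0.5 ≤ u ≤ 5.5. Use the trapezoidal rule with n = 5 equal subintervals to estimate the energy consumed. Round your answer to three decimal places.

Δu = (5.5 − 0.5)/5 = 1.
g(0.5) = 2/11, g(1.5) = 2/13, g(2.5) = 2/15, g(3.5) = 2/17, g(4.5) = 2/19, g(5.5) = 2/21.
T_5 = (Δu/2)·[g(u_0) + 2g(u_1) + ... + 2g(u_{4}) + g(u_5)].
Sum ≈ 0.649.

0.649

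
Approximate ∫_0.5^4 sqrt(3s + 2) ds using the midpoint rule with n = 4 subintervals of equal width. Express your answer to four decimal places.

10.1981

Δs = (4 − 0.5)/4 = 0.875.
Midpoints: 0.9375, 1.8125, 2.6875, 3.5625.
f(0.9375) ≈ 2.1937, f(1.8125) ≈ 2.7272, f(2.6875) ≈ 3.1721, f(3.5625) ≈ 3.5620.
Sum = Δs · [f(0.9375) + f(1.8125) + f(2.6875) + f(3.5625)].
Sum ≈ 10.1981.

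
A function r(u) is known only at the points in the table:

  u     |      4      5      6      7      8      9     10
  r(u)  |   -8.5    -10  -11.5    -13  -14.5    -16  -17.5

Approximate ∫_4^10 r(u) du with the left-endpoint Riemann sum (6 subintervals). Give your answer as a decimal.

Δu = 1.
Sum = 1·[(-8.5) + (-10) + (-11.5) + (-13) + (-14.5) + (-16)] = -73.5.

-73.5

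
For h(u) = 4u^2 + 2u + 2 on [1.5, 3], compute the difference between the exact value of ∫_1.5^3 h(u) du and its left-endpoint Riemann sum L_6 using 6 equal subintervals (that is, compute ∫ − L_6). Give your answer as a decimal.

3.6875

Exact integral: ∫_1.5^3 h(u) du = 41.25.
L_6 = 37.5625.
Error = 41.25 − 37.5625 = 3.6875.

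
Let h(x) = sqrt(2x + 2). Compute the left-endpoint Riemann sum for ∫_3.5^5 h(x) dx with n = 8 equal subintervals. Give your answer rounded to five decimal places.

Δx = (5 − 3.5)/8 = 0.1875.
Left endpoints: 3.5, 3.6875, 3.875, 4.0625, 4.25, 4.4375, 4.625, 4.8125.
h(3.5) ≈ 3.00000, h(3.6875) ≈ 3.06186, h(3.875) ≈ 3.12250, h(4.0625) ≈ 3.18198, h(4.25) ≈ 3.24037, h(4.4375) ≈ 3.29773, h(4.625) ≈ 3.35410, h(4.8125) ≈ 3.40955.
Sum = Δx · [h(3.5) + h(3.6875) + h(3.875) + ...].
Sum ≈ 4.81277.

4.81277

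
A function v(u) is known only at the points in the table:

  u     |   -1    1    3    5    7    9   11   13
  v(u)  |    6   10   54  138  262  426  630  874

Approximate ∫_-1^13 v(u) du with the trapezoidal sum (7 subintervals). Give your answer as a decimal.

3920

Δu = 2.
T_7 = (2/2)·[6 + 2·10 + 2·54 + 2·138 + 2·262 + 2·426 + 2·630 + 874] = 3920.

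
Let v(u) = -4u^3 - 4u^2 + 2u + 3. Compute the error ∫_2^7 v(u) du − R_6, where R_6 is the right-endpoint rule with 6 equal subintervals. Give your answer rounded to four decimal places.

662.7315

Exact integral: ∫_2^7 v(u) du ≈ -2771.666667.
R_6 ≈ -3434.398148.
Error ≈ -2771.666667 − (-3434.398148) ≈ 662.7315.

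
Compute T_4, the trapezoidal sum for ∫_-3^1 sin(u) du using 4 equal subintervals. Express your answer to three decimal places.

Δu = (1 − (-3))/4 = 1.
f(-3) ≈ -0.141, f(-2) ≈ -0.909, f(-1) ≈ -0.841, f(0) ≈ 0.000, f(1) ≈ 0.841.
T_4 = (Δu/2)·[f(u_0) + 2f(u_1) + 2f(u_2) + 2f(u_3) + f(u_4)].
Sum ≈ -1.401.

-1.401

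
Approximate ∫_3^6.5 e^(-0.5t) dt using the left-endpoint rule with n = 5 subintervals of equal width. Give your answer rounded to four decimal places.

Δt = (6.5 − 3)/5 = 0.7.
Left endpoints: 3, 3.7, 4.4, 5.1, 5.8.
f(3) ≈ 0.2231, f(3.7) ≈ 0.1572, f(4.4) ≈ 0.1108, f(5.1) ≈ 0.0781, f(5.8) ≈ 0.0550.
Sum = Δt · [f(3) + f(3.7) + f(4.4) + f(5.1) + f(5.8)].
Sum ≈ 0.4370.

0.4370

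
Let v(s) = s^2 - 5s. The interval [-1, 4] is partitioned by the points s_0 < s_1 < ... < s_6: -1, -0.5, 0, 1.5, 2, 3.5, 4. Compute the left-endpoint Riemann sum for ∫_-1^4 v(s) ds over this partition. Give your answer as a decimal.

Subinterval widths: 0.5, 0.5, 1.5, 0.5, 1.5, 0.5.
Left endpoints: -1, -0.5, 0, 1.5, 2, 3.5.
v(-1) = 6, v(-0.5) = 2.75, v(0) = 0, v(1.5) = -5.25, v(2) = -6, v(3.5) = -5.25.
Sum = Σ Δs_i · v(s_i).
Sum = -9.875.

-9.875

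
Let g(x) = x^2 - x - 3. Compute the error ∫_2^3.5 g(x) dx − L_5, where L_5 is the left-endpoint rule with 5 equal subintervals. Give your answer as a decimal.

Exact integral: ∫_2^3.5 g(x) dx = 3.
L_5 = 2.01.
Error = 3 − 2.01 = 0.99.

0.99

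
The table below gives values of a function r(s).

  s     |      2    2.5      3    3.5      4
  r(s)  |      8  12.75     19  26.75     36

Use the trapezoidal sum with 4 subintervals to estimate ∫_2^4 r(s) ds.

40.25

Δs = 0.5.
T_4 = (0.5/2)·[8 + 2·12.75 + 2·19 + 2·26.75 + 36] = 40.25.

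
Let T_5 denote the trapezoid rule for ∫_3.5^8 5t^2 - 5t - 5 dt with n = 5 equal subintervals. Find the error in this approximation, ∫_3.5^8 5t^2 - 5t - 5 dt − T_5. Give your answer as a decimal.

Exact integral: ∫_3.5^8 f(t) dt = 630.
T_5 = 633.0375.
Error = 630 − 633.0375 = -3.0375.

-3.0375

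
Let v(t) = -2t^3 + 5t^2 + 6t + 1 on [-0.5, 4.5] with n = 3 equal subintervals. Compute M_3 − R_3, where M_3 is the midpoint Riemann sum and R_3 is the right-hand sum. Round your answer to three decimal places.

M_3 ≈ 20.18519.
R_3 ≈ -47.87037.
M_3 − R_3 ≈ 68.056.

68.056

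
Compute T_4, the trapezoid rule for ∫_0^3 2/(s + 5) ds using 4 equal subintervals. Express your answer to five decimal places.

Δs = (3 − 0)/4 = 0.75.
f(0) = 0.4, f(0.75) = 8/23, f(1.5) = 4/13, f(2.25) = 8/29, f(3) = 0.25.
T_4 = (Δs/2)·[f(s_0) + 2f(s_1) + 2f(s_2) + 2f(s_3) + f(s_4)].
Sum ≈ 0.94229.

0.94229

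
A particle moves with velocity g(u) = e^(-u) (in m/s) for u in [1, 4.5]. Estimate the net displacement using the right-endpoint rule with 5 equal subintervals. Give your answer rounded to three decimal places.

0.246

Δu = (4.5 − 1)/5 = 0.7.
Right endpoints: 1.7, 2.4, 3.1, 3.8, 4.5.
g(1.7) ≈ 0.183, g(2.4) ≈ 0.091, g(3.1) ≈ 0.045, g(3.8) ≈ 0.022, g(4.5) ≈ 0.011.
Sum = Δu · [g(1.7) + g(2.4) + g(3.1) + g(3.8) + g(4.5)].
Sum ≈ 0.246.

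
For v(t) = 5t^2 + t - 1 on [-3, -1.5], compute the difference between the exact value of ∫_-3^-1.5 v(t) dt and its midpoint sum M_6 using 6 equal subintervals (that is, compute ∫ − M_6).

0.0390625

Exact integral: ∫_-3^-1.5 v(t) dt = 34.5.
M_6 = 34.4609375.
Error = 34.5 − 34.4609375 = 0.0390625.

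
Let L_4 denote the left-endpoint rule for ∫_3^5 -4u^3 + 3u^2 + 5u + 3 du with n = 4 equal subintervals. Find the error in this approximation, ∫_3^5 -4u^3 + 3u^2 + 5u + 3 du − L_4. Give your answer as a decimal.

Exact integral: ∫_3^5 f(u) du = -400.
L_4 = -320.25.
Error = -400 − (-320.25) = -79.75.

-79.75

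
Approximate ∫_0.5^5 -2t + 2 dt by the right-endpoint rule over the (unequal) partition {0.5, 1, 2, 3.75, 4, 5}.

-21.125

Subinterval widths: 0.5, 1, 1.75, 0.25, 1.
Right endpoints: 1, 2, 3.75, 4, 5.
f(1) = 0, f(2) = -2, f(3.75) = -5.5, f(4) = -6, f(5) = -8.
Sum = Σ Δt_i · f(t_i).
Sum = -21.125.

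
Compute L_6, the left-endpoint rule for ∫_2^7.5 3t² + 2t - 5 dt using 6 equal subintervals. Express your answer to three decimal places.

Δt = (7.5 − 2)/6 = 11/12.
Left endpoints: 2, 35/12, 23/6, 4.75, 17/3, 79/12.
f(2) = 11, f(35/12) = 1265/48, f(23/6) = 46.75, f(4.75) = 72.1875, f(17/3) = 308/3, f(79/12) = 138.1875.
Sum = Δt · [f(2) + f(35/12) + f(23/6) + ...].
Sum ≈ 364.050.

364.050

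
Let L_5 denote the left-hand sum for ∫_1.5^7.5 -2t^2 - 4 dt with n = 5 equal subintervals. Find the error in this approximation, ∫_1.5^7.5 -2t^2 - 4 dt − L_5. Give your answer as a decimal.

Exact integral: ∫_1.5^7.5 f(t) dt = -303.
L_5 = -241.08.
Error = -303 − (-241.08) = -61.92.

-61.92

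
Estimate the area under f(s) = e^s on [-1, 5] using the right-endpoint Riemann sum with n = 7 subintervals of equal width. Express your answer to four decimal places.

Δs = (5 − (-1))/7 = 6/7.
Right endpoints: -1/7, 5/7, 11/7, 17/7, 23/7, 29/7, 5.
f(-1/7) ≈ 0.8669, f(5/7) ≈ 2.0427, f(11/7) ≈ 4.8135, f(17/7) ≈ 11.3427, f(23/7) ≈ 26.7281, f(29/7) ≈ 62.9825, f(5) ≈ 148.4132.
Sum = Δs · [f(-1/7) + f(5/7) + f(11/7) + ...].
Sum ≈ 220.4482.

220.4482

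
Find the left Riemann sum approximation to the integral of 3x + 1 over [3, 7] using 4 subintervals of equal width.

58

Δx = (7 − 3)/4 = 1.
Left endpoints: 3, 4, 5, 6.
f(3) = 10, f(4) = 13, f(5) = 16, f(6) = 19.
Sum = Δx · [f(3) + f(4) + f(5) + f(6)].
Sum = 58.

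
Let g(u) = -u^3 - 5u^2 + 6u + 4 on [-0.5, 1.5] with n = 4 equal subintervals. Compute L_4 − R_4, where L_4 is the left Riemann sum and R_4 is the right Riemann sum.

L_4 = 6.75.
R_4 = 6.
L_4 − R_4 = 0.75.

0.75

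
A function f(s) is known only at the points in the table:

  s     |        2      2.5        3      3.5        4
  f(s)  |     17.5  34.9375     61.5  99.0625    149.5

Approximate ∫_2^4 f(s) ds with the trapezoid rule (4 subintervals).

139.5

Δs = 0.5.
T_4 = (0.5/2)·[17.5 + 2·34.9375 + 2·61.5 + 2·99.0625 + 149.5] = 139.5.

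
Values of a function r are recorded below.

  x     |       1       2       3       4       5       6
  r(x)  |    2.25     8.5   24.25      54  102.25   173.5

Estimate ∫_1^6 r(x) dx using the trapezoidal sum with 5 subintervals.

276.875

Δx = 1.
T_5 = (1/2)·[2.25 + 2·8.5 + 2·24.25 + 2·54 + 2·102.25 + 173.5] = 276.875.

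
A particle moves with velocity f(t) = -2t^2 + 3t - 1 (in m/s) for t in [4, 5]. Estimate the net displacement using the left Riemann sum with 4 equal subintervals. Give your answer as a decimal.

-26.3125

Δt = (5 − 4)/4 = 0.25.
Left endpoints: 4, 4.25, 4.5, 4.75.
f(4) = -21, f(4.25) = -24.375, f(4.5) = -28, f(4.75) = -31.875.
Sum = Δt · [f(4) + f(4.25) + f(4.5) + f(4.75)].
Sum = -26.3125.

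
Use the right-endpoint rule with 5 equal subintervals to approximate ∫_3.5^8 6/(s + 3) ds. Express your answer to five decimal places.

2.99285

Δs = (8 − 3.5)/5 = 0.9.
Right endpoints: 4.4, 5.3, 6.2, 7.1, 8.
f(4.4) = 30/37, f(5.3) = 60/83, f(6.2) = 15/23, f(7.1) = 60/101, f(8) = 6/11.
Sum = Δs · [f(4.4) + f(5.3) + f(6.2) + f(7.1) + f(8)].
Sum ≈ 2.99285.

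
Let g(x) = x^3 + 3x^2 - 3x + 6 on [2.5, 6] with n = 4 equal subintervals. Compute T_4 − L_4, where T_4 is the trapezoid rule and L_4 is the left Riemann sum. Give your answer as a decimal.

122.1171875

T_4 ≈ 498.01855.
L_4 ≈ 375.90137.
T_4 − L_4 = 122.1171875.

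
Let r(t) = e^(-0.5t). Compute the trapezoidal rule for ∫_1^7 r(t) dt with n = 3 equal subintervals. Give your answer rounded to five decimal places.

1.24716

Δt = (7 − 1)/3 = 2.
r(1) ≈ 0.60653, r(3) ≈ 0.22313, r(5) ≈ 0.08208, r(7) ≈ 0.03020.
T_3 = (Δt/2)·[r(t_0) + 2r(t_1) + 2r(t_2) + r(t_3)].
Sum ≈ 1.24716.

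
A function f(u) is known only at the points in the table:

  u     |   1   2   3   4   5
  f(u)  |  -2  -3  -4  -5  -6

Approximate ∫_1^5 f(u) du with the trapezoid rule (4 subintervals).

-16

Δu = 1.
T_4 = (1/2)·[(-2) + 2·(-3) + 2·(-4) + 2·(-5) + (-6)] = -16.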